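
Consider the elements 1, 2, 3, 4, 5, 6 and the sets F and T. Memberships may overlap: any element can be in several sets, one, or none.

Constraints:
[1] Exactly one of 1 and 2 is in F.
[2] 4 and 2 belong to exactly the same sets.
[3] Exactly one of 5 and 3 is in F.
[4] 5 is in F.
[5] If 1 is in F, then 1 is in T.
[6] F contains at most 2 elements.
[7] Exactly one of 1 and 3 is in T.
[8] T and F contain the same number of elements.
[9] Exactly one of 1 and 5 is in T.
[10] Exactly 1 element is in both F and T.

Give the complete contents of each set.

From (4): 5 ∈ F.
(3) (exactly one): 3 ∉ F.
Suppose 1 ∉ F: no assignment then satisfies all the clues, so 1 ∈ F.

F = {1, 5}; T = {1, 6}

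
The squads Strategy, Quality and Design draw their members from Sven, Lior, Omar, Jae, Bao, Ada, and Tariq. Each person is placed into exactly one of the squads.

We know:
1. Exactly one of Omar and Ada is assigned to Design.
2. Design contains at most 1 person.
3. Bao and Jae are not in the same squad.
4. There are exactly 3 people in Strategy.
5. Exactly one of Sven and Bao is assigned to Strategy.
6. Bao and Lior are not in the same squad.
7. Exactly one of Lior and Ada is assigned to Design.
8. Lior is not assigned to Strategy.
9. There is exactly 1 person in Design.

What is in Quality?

Quality = {Jae, Lior, Sven}

From (8): Lior ∉ Strategy.
Suppose Sven ∉ Quality: no assignment then satisfies all the clues, so Sven ∈ Quality.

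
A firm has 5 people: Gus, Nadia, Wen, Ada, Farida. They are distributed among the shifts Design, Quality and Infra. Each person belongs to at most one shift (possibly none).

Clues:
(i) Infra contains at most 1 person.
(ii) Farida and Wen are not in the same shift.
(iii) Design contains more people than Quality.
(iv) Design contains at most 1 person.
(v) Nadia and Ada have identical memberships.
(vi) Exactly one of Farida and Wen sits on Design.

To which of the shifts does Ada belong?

Ada: none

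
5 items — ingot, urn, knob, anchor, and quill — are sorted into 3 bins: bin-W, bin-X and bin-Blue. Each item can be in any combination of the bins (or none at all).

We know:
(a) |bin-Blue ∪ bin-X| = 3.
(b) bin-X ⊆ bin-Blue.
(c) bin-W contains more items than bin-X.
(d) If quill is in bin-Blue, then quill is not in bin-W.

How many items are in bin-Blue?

3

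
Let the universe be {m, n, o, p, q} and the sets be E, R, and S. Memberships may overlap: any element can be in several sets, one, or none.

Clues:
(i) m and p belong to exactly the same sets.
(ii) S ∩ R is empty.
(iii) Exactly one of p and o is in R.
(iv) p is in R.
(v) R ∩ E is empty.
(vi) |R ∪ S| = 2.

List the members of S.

S = {}

From (iv): p ∈ R.
(i): m matches p: m ∈ R.
(ii) (disjoint): m ∉ S.
(ii) (disjoint): p ∉ S.
(iii) (exactly one): o ∉ R.
(v) (disjoint): m ∉ E.
(v) (disjoint): p ∉ E.
Suppose n ∈ S: no assignment then satisfies all the clues, so n ∉ S.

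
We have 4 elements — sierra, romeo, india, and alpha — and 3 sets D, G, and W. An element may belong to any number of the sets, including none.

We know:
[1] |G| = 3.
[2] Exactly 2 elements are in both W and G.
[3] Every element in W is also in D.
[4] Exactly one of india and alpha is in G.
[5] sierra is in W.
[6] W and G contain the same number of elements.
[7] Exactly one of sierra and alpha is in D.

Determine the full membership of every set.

D = {india, romeo, sierra}; G = {alpha, romeo, sierra}; W = {india, romeo, sierra}

From (5): sierra ∈ W.
(3) with sierra ∈ W: sierra ∈ D.
(7) (exactly one): alpha ∉ D.
(3) contrapositive: alpha ∉ W.
Suppose sierra ∉ G: no assignment then satisfies all the clues, so sierra ∈ G.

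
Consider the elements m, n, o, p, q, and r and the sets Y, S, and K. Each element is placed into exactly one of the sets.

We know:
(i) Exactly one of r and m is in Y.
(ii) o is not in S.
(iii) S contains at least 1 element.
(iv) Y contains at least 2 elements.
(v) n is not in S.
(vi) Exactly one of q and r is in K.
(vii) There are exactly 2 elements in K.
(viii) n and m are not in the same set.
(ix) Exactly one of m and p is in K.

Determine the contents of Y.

From (ii): o ∉ S.
From (v): n ∉ S.
Suppose m ∈ Y: no assignment then satisfies all the clues, so m ∉ Y.

Y = {n, o, r}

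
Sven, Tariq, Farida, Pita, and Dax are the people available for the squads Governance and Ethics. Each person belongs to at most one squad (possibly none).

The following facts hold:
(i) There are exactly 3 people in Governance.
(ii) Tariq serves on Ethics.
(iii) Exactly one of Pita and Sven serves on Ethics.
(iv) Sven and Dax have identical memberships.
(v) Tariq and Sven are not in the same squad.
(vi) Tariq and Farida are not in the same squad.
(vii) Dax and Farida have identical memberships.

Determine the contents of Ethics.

From (ii): Tariq ∈ Ethics.
(v): Sven ∉ Ethics.
(vi): Farida ∉ Ethics.
(vii): Dax matches Farida: Dax ∉ Ethics.
(iii) (exactly one): Pita ∈ Ethics.
(i): only 3 candidates remain for Governance, so all are in.

Ethics = {Pita, Tariq}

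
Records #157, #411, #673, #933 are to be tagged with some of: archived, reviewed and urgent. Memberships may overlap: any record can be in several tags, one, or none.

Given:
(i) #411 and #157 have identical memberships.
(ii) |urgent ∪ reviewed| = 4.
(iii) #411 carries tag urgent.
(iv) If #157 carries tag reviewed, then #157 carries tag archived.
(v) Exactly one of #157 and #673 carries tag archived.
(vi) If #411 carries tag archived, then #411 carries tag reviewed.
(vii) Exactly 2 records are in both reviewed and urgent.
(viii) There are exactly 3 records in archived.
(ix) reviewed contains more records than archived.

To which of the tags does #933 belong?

#933: archived, reviewed

From (iii): #411 ∈ urgent.
(i): #157 matches #411: #157 ∈ urgent.
Suppose #933 ∉ archived: no assignment then satisfies all the clues, so #933 ∈ archived.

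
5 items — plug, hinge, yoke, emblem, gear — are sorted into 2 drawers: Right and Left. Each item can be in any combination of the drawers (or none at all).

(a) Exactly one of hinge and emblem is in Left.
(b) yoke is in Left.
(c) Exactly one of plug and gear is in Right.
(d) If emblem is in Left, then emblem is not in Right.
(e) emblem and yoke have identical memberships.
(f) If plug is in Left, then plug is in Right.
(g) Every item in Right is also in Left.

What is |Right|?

1

From (b): yoke ∈ Left.
(e): emblem matches yoke: emblem ∈ Left.
(a) (exactly one): hinge ∉ Left.
(d): emblem ∉ Right.
(e): yoke matches emblem: yoke ∉ Right.
(g) contrapositive: hinge ∉ Right.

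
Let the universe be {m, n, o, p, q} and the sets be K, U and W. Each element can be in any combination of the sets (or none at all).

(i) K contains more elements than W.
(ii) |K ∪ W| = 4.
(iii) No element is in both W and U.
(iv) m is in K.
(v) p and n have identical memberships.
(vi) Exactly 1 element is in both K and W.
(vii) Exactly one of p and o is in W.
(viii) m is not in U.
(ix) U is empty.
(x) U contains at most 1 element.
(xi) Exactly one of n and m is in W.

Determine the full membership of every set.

K = {m, n, p}; U = {}; W = {m, o}

From (iv): m ∈ K.
From (viii): m ∉ U.
(ix): U already has 0, so the rest are out.
Suppose m ∉ W: no assignment then satisfies all the clues, so m ∈ W.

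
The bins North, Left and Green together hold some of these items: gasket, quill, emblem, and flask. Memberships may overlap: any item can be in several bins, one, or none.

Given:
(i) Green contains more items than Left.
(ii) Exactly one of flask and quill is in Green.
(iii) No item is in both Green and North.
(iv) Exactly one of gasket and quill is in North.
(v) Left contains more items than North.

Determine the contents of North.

North = {quill}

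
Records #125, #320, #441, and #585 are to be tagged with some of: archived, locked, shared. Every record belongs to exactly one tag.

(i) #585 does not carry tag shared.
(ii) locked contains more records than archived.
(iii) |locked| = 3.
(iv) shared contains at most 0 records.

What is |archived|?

1

From (i): #585 ∉ shared.
(iv): shared already has 0, so the rest are out.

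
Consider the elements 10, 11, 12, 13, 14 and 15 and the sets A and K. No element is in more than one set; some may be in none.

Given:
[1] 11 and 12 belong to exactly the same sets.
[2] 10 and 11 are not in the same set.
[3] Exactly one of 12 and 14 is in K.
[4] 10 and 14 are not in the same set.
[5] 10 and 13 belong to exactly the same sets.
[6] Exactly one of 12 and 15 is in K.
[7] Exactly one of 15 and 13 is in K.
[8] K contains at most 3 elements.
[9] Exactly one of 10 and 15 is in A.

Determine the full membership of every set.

A = {10, 13}; K = {14, 15}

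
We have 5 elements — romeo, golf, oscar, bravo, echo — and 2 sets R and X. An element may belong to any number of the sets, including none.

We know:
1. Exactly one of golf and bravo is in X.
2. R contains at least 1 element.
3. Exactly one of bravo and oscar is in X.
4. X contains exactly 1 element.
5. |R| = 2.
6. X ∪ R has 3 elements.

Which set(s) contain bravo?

bravo: X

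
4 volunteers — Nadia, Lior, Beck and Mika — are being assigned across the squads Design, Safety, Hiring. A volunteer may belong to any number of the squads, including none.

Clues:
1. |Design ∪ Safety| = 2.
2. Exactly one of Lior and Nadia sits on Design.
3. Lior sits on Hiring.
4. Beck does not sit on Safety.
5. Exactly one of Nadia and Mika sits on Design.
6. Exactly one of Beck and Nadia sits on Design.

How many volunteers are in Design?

1

From (3): Lior ∈ Hiring.
From (4): Beck ∉ Safety.
Suppose Nadia ∉ Design: no assignment then satisfies all the clues, so Nadia ∈ Design.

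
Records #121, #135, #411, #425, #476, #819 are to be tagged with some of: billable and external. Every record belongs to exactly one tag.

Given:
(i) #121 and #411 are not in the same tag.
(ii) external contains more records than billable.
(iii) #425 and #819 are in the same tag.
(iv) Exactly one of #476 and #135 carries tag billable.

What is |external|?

4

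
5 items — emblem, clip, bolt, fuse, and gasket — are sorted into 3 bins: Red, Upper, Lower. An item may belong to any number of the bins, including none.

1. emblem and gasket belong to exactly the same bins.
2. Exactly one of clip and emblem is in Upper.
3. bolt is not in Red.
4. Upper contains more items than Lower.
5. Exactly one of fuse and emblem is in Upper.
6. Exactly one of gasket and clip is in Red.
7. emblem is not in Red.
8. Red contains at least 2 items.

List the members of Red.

Red = {clip, fuse}

From (3): bolt ∉ Red.
From (7): emblem ∉ Red.
(1): gasket matches emblem: gasket ∉ Red.
(6) (exactly one): clip ∈ Red.
(8): only 2 candidates remain for Red, so all are in.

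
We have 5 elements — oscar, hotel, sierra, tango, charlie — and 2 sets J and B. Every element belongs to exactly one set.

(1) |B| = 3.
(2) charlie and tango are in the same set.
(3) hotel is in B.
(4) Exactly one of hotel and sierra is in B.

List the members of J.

J = {oscar, sierra}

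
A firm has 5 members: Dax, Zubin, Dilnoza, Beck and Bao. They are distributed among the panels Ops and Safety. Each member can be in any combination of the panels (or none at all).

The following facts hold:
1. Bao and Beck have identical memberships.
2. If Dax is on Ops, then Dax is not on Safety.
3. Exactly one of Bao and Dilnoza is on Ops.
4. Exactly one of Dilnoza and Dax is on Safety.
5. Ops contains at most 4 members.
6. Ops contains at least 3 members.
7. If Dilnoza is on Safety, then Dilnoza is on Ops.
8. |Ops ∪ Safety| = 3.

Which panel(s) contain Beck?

Beck: none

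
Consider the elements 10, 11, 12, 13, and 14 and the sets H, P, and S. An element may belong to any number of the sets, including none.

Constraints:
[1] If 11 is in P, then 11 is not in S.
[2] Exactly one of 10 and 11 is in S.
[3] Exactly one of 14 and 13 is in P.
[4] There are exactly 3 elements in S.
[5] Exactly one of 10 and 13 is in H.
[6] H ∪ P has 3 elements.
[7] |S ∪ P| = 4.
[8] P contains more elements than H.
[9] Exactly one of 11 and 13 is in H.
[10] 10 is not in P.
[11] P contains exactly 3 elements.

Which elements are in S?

S = {10, 12, 13}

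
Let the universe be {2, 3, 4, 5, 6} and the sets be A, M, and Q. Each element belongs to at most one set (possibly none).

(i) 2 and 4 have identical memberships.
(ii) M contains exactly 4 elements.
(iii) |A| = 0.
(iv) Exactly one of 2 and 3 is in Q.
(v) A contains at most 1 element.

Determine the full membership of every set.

A = {}; M = {2, 4, 5, 6}; Q = {3}

(iii): A already has 0, so the rest are out.
Suppose 2 ∉ M: no assignment then satisfies all the clues, so 2 ∈ M.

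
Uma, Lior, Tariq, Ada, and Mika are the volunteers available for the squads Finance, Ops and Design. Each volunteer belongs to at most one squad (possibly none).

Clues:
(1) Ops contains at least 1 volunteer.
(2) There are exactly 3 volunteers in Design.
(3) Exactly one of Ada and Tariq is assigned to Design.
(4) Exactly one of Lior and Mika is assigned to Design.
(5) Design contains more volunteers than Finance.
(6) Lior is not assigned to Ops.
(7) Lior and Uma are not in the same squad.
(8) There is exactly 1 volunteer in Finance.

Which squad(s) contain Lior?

Lior: Finance

From (6): Lior ∉ Ops.
Suppose Lior ∉ Finance: no assignment then satisfies all the clues, so Lior ∈ Finance.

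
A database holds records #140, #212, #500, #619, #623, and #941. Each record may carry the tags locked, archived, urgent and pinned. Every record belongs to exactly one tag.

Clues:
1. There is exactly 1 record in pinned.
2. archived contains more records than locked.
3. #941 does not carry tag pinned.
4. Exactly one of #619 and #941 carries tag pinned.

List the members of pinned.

From (3): #941 ∉ pinned.
(4) (exactly one): #619 ∈ pinned.
(1): pinned already has 1, so the rest are out.

pinned = {#619}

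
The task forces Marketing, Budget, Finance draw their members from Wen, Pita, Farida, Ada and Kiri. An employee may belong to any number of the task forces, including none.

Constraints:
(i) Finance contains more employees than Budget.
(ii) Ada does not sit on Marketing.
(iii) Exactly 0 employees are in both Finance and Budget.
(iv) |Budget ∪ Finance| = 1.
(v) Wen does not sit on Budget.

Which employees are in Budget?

Budget = {}

From (ii): Ada ∉ Marketing.
From (v): Wen ∉ Budget.
Suppose Pita ∈ Budget: no assignment then satisfies all the clues, so Pita ∉ Budget.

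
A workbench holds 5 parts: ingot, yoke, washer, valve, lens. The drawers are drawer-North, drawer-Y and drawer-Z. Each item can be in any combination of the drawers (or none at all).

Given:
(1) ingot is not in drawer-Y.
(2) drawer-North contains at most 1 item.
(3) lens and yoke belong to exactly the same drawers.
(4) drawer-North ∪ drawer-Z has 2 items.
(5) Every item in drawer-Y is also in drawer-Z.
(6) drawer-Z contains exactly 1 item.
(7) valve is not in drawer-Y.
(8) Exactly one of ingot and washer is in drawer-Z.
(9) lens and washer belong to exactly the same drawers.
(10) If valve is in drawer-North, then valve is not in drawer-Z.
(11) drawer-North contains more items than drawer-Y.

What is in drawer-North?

drawer-North = {valve}

From (1): ingot ∉ drawer-Y.
From (7): valve ∉ drawer-Y.
Suppose ingot ∈ drawer-North: no assignment then satisfies all the clues, so ingot ∉ drawer-North.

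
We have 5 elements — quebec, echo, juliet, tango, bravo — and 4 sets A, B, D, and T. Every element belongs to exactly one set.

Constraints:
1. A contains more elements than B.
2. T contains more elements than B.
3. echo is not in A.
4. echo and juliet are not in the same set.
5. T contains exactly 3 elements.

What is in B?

B = {}

From (3): echo ∉ A.
Suppose quebec ∈ B: no assignment then satisfies all the clues, so quebec ∉ B.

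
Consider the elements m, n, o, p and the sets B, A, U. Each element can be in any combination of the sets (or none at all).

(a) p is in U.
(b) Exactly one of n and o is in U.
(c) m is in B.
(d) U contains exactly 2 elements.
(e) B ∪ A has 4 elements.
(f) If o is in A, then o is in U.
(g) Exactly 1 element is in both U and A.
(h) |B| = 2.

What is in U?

U = {o, p}

From (a): p ∈ U.
From (c): m ∈ B.
Suppose m ∈ U: no assignment then satisfies all the clues, so m ∉ U.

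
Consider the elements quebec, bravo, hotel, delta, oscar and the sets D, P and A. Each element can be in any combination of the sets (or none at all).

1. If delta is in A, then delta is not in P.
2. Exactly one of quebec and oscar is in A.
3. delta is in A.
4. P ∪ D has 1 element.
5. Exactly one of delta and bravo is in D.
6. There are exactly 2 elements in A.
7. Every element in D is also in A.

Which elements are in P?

P = {}

From (3): delta ∈ A.
(1): delta ∉ P.
Suppose quebec ∈ P: no assignment then satisfies all the clues, so quebec ∉ P.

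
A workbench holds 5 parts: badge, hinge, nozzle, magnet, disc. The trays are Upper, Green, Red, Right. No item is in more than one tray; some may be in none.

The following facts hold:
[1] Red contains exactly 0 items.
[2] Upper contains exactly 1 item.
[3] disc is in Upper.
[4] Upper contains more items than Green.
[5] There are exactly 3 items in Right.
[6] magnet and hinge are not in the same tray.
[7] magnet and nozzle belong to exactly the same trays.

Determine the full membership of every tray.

From (3): disc ∈ Upper.
(1): Red already has 0, so the rest are out.
(2): Upper already has 1, so the rest are out.
Suppose badge ∈ Green: no assignment then satisfies all the clues, so badge ∉ Green.

Upper = {disc}; Green = {}; Red = {}; Right = {badge, magnet, nozzle}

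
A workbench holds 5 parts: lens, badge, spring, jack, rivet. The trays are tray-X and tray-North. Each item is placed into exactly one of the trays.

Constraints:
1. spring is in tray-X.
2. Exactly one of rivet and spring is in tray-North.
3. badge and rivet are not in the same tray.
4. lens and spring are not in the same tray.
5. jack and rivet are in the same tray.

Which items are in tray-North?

From (1): spring ∈ tray-X.
(2) (exactly one): rivet ∈ tray-North.
(3): badge ∉ tray-North.
(4): lens ∉ tray-X.
(5): jack matches rivet: jack ∉ tray-X.
(5): jack matches rivet: jack ∈ tray-North.
Only one tray left: lens ∈ tray-North.
Only one tray left: badge ∈ tray-X.

tray-North = {jack, lens, rivet}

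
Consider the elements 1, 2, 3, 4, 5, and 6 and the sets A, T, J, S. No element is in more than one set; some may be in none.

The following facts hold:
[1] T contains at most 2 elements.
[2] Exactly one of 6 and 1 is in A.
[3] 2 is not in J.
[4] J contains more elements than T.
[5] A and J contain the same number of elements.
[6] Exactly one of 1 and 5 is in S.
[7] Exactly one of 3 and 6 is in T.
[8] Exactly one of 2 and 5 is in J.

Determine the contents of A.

A = {2, 6}

From (3): 2 ∉ J.
(8) (exactly one): 5 ∈ J.
(6) (exactly one): 1 ∈ S.
(2) (exactly one): 6 ∈ A.
(7) (exactly one): 3 ∈ T.
Suppose 2 ∉ A: no assignment then satisfies all the clues, so 2 ∈ A.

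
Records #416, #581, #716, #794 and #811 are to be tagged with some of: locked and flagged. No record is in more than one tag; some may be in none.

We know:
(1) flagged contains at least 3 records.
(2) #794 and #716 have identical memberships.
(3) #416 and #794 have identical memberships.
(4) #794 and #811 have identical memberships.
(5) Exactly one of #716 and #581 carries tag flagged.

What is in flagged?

flagged = {#416, #716, #794, #811}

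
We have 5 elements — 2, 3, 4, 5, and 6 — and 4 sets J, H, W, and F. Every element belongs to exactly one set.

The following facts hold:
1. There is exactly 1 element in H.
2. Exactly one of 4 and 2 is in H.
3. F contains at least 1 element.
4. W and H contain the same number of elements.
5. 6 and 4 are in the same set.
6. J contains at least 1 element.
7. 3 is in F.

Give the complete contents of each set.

From (7): 3 ∈ F.
Suppose 2 ∈ J: no assignment then satisfies all the clues, so 2 ∉ J.

J = {4, 6}; H = {2}; W = {5}; F = {3}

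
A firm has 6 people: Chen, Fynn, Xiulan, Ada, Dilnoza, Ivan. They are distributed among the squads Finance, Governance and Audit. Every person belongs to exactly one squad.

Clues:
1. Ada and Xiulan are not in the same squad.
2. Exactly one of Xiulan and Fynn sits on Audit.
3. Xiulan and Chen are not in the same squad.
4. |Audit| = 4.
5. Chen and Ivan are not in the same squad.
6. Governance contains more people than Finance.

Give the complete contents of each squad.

Finance = {}; Governance = {Ivan, Xiulan}; Audit = {Ada, Chen, Dilnoza, Fynn}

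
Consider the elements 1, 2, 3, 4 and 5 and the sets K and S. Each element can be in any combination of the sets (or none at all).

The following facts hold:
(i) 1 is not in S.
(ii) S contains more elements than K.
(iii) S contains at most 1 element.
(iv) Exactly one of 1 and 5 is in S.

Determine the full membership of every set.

K = {}; S = {5}

From (i): 1 ∉ S.
(iv) (exactly one): 5 ∈ S.
(iii): S already has 1, so the rest are out.
Suppose 1 ∈ K: no assignment then satisfies all the clues, so 1 ∉ K.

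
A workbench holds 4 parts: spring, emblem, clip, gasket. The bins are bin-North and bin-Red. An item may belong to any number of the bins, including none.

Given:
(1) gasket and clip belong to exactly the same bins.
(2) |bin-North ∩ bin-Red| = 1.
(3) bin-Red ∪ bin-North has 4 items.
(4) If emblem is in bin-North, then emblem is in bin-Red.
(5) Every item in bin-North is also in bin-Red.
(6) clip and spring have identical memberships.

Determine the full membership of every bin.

bin-North = {emblem}; bin-Red = {clip, emblem, gasket, spring}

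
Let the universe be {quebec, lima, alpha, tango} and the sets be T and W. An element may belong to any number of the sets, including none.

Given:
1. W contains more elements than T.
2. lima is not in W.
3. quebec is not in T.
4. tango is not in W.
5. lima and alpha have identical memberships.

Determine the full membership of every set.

T = {}; W = {quebec}

From (2): lima ∉ W.
From (3): quebec ∉ T.
From (4): tango ∉ W.
(5): alpha matches lima: alpha ∉ W.
Suppose quebec ∉ W: no assignment then satisfies all the clues, so quebec ∈ W.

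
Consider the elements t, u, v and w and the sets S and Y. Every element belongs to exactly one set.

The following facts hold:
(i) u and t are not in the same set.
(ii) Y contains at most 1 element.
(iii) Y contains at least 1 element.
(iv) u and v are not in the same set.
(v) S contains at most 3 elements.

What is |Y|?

1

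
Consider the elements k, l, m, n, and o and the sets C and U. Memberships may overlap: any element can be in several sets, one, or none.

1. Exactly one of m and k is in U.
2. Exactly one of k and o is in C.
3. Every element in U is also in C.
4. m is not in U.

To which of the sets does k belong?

From (4): m ∉ U.
(1) (exactly one): k ∈ U.
(3) with k ∈ U: k ∈ C.
(2) (exactly one): o ∉ C.
(3) contrapositive: o ∉ U.

k: C, U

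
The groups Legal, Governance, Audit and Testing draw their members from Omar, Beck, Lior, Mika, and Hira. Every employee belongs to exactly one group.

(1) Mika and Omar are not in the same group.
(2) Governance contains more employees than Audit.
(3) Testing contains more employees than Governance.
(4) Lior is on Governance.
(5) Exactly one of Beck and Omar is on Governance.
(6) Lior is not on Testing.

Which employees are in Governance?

Governance = {Lior, Omar}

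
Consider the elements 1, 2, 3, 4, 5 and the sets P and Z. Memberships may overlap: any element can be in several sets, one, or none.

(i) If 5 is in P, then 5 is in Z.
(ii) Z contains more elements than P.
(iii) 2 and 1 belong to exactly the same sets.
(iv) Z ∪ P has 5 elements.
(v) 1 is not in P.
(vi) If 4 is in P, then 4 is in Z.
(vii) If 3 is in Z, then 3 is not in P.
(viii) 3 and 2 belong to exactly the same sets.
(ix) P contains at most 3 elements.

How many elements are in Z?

5

From (v): 1 ∉ P.
(iii): 2 matches 1: 2 ∉ P.
(viii): 3 matches 2: 3 ∉ P.
Suppose 1 ∉ Z: no assignment then satisfies all the clues, so 1 ∈ Z.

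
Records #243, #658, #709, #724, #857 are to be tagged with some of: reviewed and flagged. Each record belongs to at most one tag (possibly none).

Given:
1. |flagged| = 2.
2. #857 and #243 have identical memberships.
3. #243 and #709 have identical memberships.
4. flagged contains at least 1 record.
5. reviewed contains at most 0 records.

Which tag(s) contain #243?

#243: none

(5): reviewed already has 0, so the rest are out.
Suppose #243 ∈ flagged: no assignment then satisfies all the clues, so #243 ∉ flagged.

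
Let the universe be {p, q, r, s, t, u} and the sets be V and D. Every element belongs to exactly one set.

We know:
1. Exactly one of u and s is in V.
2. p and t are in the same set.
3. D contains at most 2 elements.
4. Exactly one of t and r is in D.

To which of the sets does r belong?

r: D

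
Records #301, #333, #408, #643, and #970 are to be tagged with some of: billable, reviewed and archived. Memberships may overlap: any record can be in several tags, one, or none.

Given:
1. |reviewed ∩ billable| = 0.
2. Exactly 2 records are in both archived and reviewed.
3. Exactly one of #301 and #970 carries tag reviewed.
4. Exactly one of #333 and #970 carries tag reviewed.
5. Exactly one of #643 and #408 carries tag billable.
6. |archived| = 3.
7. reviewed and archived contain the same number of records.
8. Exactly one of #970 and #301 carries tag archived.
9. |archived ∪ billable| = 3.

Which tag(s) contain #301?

#301: archived, reviewed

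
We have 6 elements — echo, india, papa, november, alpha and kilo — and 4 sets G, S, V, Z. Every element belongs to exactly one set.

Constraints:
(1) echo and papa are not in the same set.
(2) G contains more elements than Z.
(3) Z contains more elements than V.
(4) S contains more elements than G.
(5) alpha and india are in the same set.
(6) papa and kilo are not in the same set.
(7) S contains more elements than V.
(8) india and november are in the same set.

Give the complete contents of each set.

G = {echo, kilo}; S = {alpha, india, november}; V = {}; Z = {papa}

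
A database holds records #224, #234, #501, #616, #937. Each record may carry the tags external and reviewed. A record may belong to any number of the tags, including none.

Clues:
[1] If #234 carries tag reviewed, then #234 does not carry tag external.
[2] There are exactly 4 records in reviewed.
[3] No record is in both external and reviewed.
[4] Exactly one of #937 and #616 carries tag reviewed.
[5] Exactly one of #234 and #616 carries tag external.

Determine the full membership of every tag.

external = {#616}; reviewed = {#224, #234, #501, #937}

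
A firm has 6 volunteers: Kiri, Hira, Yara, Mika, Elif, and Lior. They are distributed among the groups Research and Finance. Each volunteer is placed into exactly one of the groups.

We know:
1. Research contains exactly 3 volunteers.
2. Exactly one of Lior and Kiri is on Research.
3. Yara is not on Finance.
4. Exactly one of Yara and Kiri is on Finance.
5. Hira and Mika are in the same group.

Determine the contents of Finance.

Finance = {Hira, Kiri, Mika}

From (3): Yara ∉ Finance.
(4) (exactly one): Kiri ∈ Finance.
Only one group left: Yara ∈ Research.
(2) (exactly one): Lior ∈ Research.
Suppose Hira ∉ Finance: no assignment then satisfies all the clues, so Hira ∈ Finance.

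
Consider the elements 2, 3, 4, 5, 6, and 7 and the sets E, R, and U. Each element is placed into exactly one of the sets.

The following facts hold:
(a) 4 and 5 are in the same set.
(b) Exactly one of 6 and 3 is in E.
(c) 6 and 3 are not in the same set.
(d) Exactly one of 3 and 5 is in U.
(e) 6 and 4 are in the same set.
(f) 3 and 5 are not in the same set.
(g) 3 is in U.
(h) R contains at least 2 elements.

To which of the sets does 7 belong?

From (g): 3 ∈ U.
(b) (exactly one): 6 ∈ E.
(d) (exactly one): 5 ∉ U.
(e): 4 matches 6: 4 ∈ E.
(a): 5 matches 4: 5 ∈ E.
(h): only 2 candidates remain for R, so all are in.

7: R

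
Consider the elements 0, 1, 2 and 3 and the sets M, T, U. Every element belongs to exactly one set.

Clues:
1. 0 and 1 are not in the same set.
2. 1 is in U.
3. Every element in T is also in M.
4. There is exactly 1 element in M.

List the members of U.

U = {1, 2, 3}

From (2): 1 ∈ U.
(1): 0 ∉ U.
Suppose 2 ∉ U: no assignment then satisfies all the clues, so 2 ∈ U.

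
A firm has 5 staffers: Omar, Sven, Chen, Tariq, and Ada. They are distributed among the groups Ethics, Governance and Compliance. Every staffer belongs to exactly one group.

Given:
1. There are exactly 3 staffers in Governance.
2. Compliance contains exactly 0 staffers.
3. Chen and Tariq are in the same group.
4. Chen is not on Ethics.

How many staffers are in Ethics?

From (4): Chen ∉ Ethics.
(2): Compliance already has 0, so the rest are out.
(3): Tariq matches Chen: Tariq ∉ Ethics.
Only one group left: Chen ∈ Governance.
Only one group left: Tariq ∈ Governance.

2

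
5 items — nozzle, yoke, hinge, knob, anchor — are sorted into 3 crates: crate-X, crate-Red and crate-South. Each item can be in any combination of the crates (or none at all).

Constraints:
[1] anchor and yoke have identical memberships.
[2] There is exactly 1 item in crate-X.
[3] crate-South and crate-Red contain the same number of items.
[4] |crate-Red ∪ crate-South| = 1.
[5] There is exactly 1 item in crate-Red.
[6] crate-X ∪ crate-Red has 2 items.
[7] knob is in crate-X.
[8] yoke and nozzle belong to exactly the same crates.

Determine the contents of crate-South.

crate-South = {hinge}

From (7): knob ∈ crate-X.
(2): crate-X already has 1, so the rest are out.
Suppose nozzle ∈ crate-South: no assignment then satisfies all the clues, so nozzle ∉ crate-South.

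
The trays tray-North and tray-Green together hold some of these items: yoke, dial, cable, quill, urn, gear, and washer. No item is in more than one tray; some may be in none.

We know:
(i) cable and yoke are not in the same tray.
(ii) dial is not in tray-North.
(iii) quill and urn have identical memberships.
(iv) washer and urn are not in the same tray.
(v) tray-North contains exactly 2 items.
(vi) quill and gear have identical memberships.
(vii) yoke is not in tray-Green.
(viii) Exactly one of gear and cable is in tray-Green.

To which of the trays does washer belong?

From (ii): dial ∉ tray-North.
From (vii): yoke ∉ tray-Green.
Suppose washer ∉ tray-North: no assignment then satisfies all the clues, so washer ∈ tray-North.

washer: tray-North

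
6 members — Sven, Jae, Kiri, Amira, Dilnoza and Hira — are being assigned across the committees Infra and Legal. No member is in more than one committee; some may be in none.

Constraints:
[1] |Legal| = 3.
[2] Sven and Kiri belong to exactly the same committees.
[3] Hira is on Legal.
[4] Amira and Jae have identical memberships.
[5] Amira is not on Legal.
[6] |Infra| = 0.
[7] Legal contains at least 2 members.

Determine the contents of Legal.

Legal = {Hira, Kiri, Sven}

From (3): Hira ∈ Legal.
From (5): Amira ∉ Legal.
(4): Jae matches Amira: Jae ∉ Legal.
(6): Infra already has 0, so the rest are out.
Suppose Sven ∉ Legal: no assignment then satisfies all the clues, so Sven ∈ Legal.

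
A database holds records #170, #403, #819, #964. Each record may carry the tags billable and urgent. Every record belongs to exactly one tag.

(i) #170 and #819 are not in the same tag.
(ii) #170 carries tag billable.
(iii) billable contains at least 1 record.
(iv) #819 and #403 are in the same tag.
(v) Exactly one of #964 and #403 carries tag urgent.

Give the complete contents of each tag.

From (ii): #170 ∈ billable.
(i): #819 ∉ billable.
(iv): #403 matches #819: #403 ∉ billable.
Only one tag left: #403 ∈ urgent.
Only one tag left: #819 ∈ urgent.
(v) (exactly one): #964 ∉ urgent.
Only one tag left: #964 ∈ billable.

billable = {#170, #964}; urgent = {#403, #819}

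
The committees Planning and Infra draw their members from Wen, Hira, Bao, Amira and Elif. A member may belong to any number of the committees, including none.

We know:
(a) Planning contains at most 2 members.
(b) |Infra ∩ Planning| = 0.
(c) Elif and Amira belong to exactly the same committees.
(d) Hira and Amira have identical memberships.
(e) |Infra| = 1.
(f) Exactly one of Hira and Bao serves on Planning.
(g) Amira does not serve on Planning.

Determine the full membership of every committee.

Planning = {Bao}; Infra = {Wen}

From (g): Amira ∉ Planning.
(c): Elif matches Amira: Elif ∉ Planning.
(d): Hira matches Amira: Hira ∉ Planning.
(f) (exactly one): Bao ∈ Planning.
Suppose Wen ∈ Planning: no assignment then satisfies all the clues, so Wen ∉ Planning.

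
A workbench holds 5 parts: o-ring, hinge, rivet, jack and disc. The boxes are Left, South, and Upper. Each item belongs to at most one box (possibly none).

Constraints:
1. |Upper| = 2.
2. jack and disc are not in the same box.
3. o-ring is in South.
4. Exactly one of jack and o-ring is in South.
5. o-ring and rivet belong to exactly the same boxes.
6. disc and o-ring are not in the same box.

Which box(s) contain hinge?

From (3): o-ring ∈ South.
(4) (exactly one): jack ∉ South.
(5): rivet matches o-ring: rivet ∉ Left.
(5): rivet matches o-ring: rivet ∈ South.
(6): disc ∉ South.
Suppose hinge ∈ Left: no assignment then satisfies all the clues, so hinge ∉ Left.

hinge: Upper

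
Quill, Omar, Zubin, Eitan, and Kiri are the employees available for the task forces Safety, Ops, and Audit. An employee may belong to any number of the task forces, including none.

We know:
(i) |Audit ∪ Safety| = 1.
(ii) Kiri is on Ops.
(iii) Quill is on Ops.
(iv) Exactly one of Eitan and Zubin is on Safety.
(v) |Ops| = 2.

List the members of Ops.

Ops = {Kiri, Quill}

From (ii): Kiri ∈ Ops.
From (iii): Quill ∈ Ops.
(v): Ops already has 2, so the rest are out.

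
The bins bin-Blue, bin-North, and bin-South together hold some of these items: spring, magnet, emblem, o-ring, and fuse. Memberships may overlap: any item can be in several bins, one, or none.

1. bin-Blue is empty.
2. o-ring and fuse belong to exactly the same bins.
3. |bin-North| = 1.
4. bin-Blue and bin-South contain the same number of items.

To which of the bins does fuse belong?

fuse: none

(1): bin-Blue already has 0, so the rest are out.
Suppose fuse ∈ bin-North: no assignment then satisfies all the clues, so fuse ∉ bin-North.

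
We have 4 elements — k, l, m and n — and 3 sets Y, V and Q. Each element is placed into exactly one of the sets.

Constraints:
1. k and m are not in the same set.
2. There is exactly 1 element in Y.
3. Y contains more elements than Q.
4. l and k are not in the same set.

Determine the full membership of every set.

Y = {k}; V = {l, m, n}; Q = {}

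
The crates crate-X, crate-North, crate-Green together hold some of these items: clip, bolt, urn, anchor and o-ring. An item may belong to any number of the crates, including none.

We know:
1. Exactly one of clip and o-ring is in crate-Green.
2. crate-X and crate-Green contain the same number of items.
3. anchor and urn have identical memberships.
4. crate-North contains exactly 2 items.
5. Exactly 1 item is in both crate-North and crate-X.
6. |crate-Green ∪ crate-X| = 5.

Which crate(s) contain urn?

urn: crate-Green, crate-X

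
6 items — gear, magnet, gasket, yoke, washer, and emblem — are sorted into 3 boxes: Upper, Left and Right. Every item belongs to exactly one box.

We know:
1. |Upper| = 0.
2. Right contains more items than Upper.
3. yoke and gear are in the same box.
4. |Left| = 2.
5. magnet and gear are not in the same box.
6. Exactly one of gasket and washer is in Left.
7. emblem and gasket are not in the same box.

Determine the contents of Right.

Right = {emblem, gear, washer, yoke}

(1): Upper already has 0, so the rest are out.
Suppose gear ∉ Right: no assignment then satisfies all the clues, so gear ∈ Right.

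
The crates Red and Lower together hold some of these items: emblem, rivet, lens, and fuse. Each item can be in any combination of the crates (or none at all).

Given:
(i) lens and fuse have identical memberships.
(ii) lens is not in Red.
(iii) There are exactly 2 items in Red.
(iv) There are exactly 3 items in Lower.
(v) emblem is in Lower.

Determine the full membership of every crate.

Red = {emblem, rivet}; Lower = {emblem, fuse, lens}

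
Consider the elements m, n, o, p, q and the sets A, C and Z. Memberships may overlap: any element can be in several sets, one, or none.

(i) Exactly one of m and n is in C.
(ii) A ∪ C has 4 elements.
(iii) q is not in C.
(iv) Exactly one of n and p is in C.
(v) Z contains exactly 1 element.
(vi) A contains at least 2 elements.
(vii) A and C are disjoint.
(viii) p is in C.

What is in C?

From (iii): q ∉ C.
From (viii): p ∈ C.
(iv) (exactly one): n ∉ C.
(vii) (disjoint): p ∉ A.
(i) (exactly one): m ∈ C.
(vii) (disjoint): m ∉ A.
Suppose o ∈ C: no assignment then satisfies all the clues, so o ∉ C.

C = {m, p}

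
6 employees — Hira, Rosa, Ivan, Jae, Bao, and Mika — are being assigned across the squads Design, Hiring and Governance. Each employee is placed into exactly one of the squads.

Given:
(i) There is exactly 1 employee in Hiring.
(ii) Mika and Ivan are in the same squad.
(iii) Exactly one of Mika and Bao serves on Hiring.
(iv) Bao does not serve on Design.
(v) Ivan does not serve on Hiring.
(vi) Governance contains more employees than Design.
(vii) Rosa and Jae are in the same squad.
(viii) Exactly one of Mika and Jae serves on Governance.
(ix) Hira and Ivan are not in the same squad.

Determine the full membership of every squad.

Design = {Ivan, Mika}; Hiring = {Bao}; Governance = {Hira, Jae, Rosa}

From (iv): Bao ∉ Design.
From (v): Ivan ∉ Hiring.
(ii): Mika matches Ivan: Mika ∉ Hiring.
(iii) (exactly one): Bao ∈ Hiring.
(i): Hiring already has 1, so the rest are out.
Suppose Hira ∈ Design: no assignment then satisfies all the clues, so Hira ∉ Design.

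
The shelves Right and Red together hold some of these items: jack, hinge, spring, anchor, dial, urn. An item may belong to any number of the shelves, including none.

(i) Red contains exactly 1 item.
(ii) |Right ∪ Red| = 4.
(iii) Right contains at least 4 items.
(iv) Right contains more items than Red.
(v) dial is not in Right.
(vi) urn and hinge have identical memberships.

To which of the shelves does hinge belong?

hinge: Right

From (v): dial ∉ Right.
Suppose hinge ∉ Right: no assignment then satisfies all the clues, so hinge ∈ Right.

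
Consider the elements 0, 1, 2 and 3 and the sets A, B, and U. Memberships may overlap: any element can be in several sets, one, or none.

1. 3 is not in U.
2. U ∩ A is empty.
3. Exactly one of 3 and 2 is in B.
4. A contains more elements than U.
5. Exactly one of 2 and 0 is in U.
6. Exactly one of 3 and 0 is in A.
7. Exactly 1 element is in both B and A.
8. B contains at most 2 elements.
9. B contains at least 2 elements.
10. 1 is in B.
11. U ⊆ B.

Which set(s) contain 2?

2: B, U

From (1): 3 ∉ U.
From (10): 1 ∈ B.
Suppose 2 ∈ A: no assignment then satisfies all the clues, so 2 ∉ A.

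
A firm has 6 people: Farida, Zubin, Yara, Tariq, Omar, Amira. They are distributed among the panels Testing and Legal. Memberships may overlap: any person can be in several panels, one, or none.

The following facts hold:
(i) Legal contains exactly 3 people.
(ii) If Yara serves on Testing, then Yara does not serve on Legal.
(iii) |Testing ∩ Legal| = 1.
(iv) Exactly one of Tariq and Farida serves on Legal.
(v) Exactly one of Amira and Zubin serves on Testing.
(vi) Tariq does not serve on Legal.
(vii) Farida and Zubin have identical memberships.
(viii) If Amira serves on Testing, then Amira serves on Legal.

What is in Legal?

From (vi): Tariq ∉ Legal.
(iv) (exactly one): Farida ∈ Legal.
(vii): Zubin matches Farida: Zubin ∈ Legal.
Suppose Yara ∈ Legal: no assignment then satisfies all the clues, so Yara ∉ Legal.

Legal = {Amira, Farida, Zubin}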